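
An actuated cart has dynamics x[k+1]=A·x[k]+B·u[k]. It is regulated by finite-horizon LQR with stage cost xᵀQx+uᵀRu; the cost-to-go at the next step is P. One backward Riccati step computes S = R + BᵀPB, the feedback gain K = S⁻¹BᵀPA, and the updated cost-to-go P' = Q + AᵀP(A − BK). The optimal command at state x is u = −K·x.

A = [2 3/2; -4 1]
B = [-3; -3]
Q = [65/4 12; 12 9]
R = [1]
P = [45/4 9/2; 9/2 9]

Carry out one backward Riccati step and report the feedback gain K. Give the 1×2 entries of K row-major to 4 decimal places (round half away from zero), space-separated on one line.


BᵀP = [-47.2500 -40.5000]
S = R + BᵀPB = [1] + [263.2500] = [264.2500]
BᵀPA = [67.5000 -111.3750]
K = S⁻¹·BᵀPA = [0.2554 -0.4215]
A−BK = [2.7663 0.2356; -3.2337 -0.2644]
AᵀP(A−BK) = [99.7578 8.1996; 8.1996 0.8706]
P' = Q + AᵀP(A−BK) = [116.0078 20.1996; 20.1996 9.8706]
tr(P') = 125.8784

0.2554 -0.4215


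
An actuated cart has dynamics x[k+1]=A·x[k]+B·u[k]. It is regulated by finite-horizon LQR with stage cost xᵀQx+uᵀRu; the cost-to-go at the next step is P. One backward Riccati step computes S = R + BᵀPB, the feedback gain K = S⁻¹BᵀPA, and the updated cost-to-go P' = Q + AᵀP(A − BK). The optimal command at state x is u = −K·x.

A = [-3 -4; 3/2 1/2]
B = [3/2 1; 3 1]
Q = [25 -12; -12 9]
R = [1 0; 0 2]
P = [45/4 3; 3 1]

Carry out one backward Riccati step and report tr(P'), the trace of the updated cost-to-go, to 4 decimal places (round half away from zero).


46.7195

BᵀP = [25.8750 7.5000; 14.2500 4.0000]
S = R + BᵀPB = [1 0; 0 2] + [61.3125 33.3750; 33.3750 18.2500] = [62.3125 33.3750; 33.3750 20.2500]
BᵀPA = [-66.3750 -99.7500; -36.7500 -55.0000]
K = S⁻¹·BᵀPA = [-0.7947 -1.2459; -0.5051 -0.6627]
A−BK = [-1.3029 -1.4685; 4.3891 4.9003]
AᵀP(A−BK) = [5.1920 6.2022; 6.2022 7.5275]
P' = Q + AᵀP(A−BK) = [30.1920 -5.7978; -5.7978 16.5275]
tr(P') = 46.7195


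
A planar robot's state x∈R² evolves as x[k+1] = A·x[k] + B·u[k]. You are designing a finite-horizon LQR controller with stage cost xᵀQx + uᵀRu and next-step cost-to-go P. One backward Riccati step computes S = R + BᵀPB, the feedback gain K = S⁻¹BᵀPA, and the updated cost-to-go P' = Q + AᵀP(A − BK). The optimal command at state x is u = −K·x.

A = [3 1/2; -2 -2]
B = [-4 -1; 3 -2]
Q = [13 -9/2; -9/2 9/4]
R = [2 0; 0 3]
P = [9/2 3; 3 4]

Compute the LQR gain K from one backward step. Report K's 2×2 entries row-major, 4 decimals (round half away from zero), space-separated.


-0.6885 -0.2449 -0.0931 0.5339

BᵀP = [-9.0000 0.0000; -10.5000 -11.0000]
S = R + BᵀPB = [2 0; 0 3] + [36.0000 9.0000; 9.0000 32.5000] = [38.0000 9.0000; 9.0000 35.5000]
BᵀPA = [-27.0000 -4.5000; -9.5000 16.7500]
K = S⁻¹·BᵀPA = [-0.6885 -0.2449; -0.0931 0.5339]
A−BK = [0.1530 0.0544; -0.1207 -0.1976]
AᵀP(A−BK) = [1.0268 0.2106; 0.2106 1.0800]
P' = Q + AᵀP(A−BK) = [14.0268 -4.2894; -4.2894 3.3300]
tr(P') = 17.3569


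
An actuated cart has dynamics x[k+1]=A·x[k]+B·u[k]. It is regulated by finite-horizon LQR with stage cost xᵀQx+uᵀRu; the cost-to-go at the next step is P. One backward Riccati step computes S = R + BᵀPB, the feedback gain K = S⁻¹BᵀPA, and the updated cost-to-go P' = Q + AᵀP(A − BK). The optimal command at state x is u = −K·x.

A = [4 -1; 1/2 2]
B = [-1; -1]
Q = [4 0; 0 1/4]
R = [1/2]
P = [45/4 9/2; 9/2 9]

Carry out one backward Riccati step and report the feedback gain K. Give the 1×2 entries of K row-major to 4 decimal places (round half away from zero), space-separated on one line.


-2.3445 -0.3782

BᵀP = [-15.7500 -13.5000]
S = R + BᵀPB = [1/2] + [29.2500] = [29.7500]
BᵀPA = [-69.7500 -11.2500]
K = S⁻¹·BᵀPA = [-2.3445 -0.3782]
A−BK = [1.6555 -1.3782; -1.8445 1.6218]
AᵀP(A−BK) = [36.7185 -28.6261; -28.6261 24.9958]
P' = Q + AᵀP(A−BK) = [40.7185 -28.6261; -28.6261 25.2458]
tr(P') = 65.9643


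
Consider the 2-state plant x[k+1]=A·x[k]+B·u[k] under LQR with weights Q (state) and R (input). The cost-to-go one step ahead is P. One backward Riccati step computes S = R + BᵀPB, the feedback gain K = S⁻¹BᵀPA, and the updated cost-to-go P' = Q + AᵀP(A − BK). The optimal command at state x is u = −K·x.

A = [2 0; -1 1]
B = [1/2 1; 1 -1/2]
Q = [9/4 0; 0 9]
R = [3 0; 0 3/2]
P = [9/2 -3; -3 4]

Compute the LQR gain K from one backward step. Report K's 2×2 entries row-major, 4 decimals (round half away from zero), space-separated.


-0.1270 0.3175 1.6746 -0.4365

BᵀP = [-0.7500 2.5000; 6.0000 -5.0000]
S = R + BᵀPB = [3 0; 0 3/2] + [2.1250 -2.0000; -2.0000 8.5000] = [5.1250 -2.0000; -2.0000 10.0000]
BᵀPA = [-4.0000 2.5000; 17.0000 -5.0000]
K = S⁻¹·BᵀPA = [-0.1270 0.3175; 1.6746 -0.4365]
A−BK = [0.3889 0.2778; -0.0357 0.4643]
AᵀP(A−BK) = [5.0238 -1.3095; -1.3095 1.0238]
P' = Q + AᵀP(A−BK) = [7.2738 -1.3095; -1.3095 10.0238]
tr(P') = 17.2976


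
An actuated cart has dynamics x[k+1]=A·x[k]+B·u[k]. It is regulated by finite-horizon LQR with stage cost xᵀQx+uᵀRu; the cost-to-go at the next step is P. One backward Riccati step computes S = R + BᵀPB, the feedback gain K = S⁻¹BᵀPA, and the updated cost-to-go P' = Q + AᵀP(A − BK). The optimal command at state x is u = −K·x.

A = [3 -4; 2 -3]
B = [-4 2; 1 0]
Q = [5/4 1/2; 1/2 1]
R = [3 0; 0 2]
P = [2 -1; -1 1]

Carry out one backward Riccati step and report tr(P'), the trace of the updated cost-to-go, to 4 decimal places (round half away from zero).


BᵀP = [-9.0000 5.0000; 4.0000 -2.0000]
S = R + BᵀPB = [3 0; 0 2] + [41.0000 -18.0000; -18.0000 8.0000] = [44.0000 -18.0000; -18.0000 10.0000]
BᵀPA = [-17.0000 21.0000; 8.0000 -10.0000]
K = S⁻¹·BᵀPA = [-0.2241 0.2586; 0.3966 -0.5345]
A−BK = [1.3103 -1.8966; 2.2241 -3.2586]
AᵀP(A−BK) = [3.0172 -4.3276; -4.3276 6.2241]
P' = Q + AᵀP(A−BK) = [4.2672 -3.8276; -3.8276 7.2241]
tr(P') = 11.4914

11.4914


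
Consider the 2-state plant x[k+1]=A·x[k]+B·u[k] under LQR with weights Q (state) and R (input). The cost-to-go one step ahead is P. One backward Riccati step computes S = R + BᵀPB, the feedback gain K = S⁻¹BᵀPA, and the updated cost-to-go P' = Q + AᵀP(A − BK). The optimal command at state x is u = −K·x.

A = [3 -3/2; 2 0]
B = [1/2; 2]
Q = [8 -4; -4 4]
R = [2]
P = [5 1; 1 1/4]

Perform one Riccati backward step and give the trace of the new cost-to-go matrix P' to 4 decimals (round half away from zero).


BᵀP = [4.5000 1.0000]
S = R + BᵀPB = [2] + [4.2500] = [6.2500]
BᵀPA = [15.5000 -6.7500]
K = S⁻¹·BᵀPA = [2.4800 -1.0800]
A−BK = [1.7600 -0.9600; -2.9600 2.1600]
AᵀP(A−BK) = [19.5600 -8.7600; -8.7600 3.9600]
P' = Q + AᵀP(A−BK) = [27.5600 -12.7600; -12.7600 7.9600]
tr(P') = 35.5200

35.5200


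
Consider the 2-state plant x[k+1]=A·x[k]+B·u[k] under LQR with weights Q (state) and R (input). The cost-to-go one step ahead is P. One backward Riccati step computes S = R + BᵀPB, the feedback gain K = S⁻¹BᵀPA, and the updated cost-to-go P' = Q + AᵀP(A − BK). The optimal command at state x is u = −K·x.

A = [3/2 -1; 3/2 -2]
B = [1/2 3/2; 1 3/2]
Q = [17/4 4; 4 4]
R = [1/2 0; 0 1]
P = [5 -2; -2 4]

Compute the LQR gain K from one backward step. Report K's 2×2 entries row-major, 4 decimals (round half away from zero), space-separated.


BᵀP = [0.5000 3.0000; 4.5000 3.0000]
S = R + BᵀPB = [1/2 0; 0 1] + [3.2500 5.2500; 5.2500 11.2500] = [3.7500 5.2500; 5.2500 12.2500]
BᵀPA = [5.2500 -6.5000; 11.2500 -10.5000]
K = S⁻¹·BᵀPA = [0.2857 -1.3333; 0.7959 -0.2857]
A−BK = [0.1633 0.0952; 0.0204 -0.2381]
AᵀP(A−BK) = [0.7959 -0.2857; -0.2857 1.3333]
P' = Q + AᵀP(A−BK) = [5.0459 3.7143; 3.7143 5.3333]
tr(P') = 10.3793

0.2857 -1.3333 0.7959 -0.2857


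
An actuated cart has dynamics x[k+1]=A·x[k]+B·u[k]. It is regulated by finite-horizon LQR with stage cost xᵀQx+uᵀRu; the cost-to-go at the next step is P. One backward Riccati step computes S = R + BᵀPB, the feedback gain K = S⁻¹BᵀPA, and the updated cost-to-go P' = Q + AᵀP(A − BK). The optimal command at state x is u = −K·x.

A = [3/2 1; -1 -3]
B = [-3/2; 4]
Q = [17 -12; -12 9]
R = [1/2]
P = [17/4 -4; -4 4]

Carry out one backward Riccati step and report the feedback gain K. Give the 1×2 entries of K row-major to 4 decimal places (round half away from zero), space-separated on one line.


-0.4552 -0.7240

BᵀP = [-22.3750 22.0000]
S = R + BᵀPB = [1/2] + [121.5625] = [122.0625]
BᵀPA = [-55.5625 -88.3750]
K = S⁻¹·BᵀPA = [-0.4552 -0.7240]
A−BK = [0.8172 -0.0860; 0.8208 -0.1039]
AᵀP(A−BK) = [0.2706 0.1470; 0.1470 0.2652]
P' = Q + AᵀP(A−BK) = [17.2706 -11.8530; -11.8530 9.2652]
tr(P') = 26.5358


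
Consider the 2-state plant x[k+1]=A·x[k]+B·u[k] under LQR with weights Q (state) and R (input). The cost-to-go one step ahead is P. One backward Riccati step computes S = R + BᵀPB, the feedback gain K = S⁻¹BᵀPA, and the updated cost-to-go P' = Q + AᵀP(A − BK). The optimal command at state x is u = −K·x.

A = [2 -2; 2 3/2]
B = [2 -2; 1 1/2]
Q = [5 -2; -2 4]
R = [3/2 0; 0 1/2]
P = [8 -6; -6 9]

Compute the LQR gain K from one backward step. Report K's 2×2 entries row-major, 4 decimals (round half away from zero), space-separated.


1.3586 0.5061 0.5179 1.5750

BᵀP = [10.0000 -3.0000; -19.0000 16.5000]
S = R + BᵀPB = [3/2 0; 0 1/2] + [17.0000 -21.5000; -21.5000 46.2500] = [18.5000 -21.5000; -21.5000 46.7500]
BᵀPA = [14.0000 -24.5000; -5.0000 62.7500]
K = S⁻¹·BᵀPA = [1.3586 0.5061; 0.5179 1.5750]
A−BK = [0.3185 0.1378; 0.3825 0.2065]
AᵀP(A−BK) = [3.5691 1.7901; 1.7901 1.8185]
P' = Q + AᵀP(A−BK) = [8.5691 -0.2099; -0.2099 5.8185]
tr(P') = 14.3876


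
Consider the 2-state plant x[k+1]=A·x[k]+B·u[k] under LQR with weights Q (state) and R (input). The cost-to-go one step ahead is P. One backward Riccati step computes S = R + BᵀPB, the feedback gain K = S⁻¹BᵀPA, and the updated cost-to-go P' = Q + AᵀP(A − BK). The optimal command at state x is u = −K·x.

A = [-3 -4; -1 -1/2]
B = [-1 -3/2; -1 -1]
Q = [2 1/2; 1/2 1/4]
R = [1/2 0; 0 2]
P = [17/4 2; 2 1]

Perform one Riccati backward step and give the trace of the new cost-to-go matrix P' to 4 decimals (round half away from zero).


7.1785

BᵀP = [-6.2500 -3.0000; -8.3750 -4.0000]
S = R + BᵀPB = [1/2 0; 0 2] + [9.2500 12.3750; 12.3750 16.5625] = [9.7500 12.3750; 12.3750 18.5625]
BᵀPA = [21.7500 26.5000; 29.1250 35.5000]
K = S⁻¹·BᵀPA = [1.5556 1.8889; 0.5320 0.6532]
A−BK = [-0.6465 -1.1313; 1.0875 2.0421]
AᵀP(A−BK) = [1.9226 2.3923; 2.3923 3.0059]
P' = Q + AᵀP(A−BK) = [3.9226 2.8923; 2.8923 3.2559]
tr(P') = 7.1785


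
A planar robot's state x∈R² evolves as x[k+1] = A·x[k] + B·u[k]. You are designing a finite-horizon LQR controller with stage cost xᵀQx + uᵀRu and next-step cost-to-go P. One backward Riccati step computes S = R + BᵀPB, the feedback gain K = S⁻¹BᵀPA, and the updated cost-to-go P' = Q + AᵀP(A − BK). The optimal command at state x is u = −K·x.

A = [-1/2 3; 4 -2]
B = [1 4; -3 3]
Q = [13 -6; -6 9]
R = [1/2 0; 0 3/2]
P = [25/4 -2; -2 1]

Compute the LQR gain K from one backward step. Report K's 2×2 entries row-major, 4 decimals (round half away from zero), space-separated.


-1.0889 1.1132 0.1204 0.4664

BᵀP = [12.2500 -5.0000; 19.0000 -5.0000]
S = R + BᵀPB = [1/2 0; 0 3/2] + [27.2500 34.0000; 34.0000 61.0000] = [27.7500 34.0000; 34.0000 62.5000]
BᵀPA = [-26.1250 46.7500; -29.5000 67.0000]
K = S⁻¹·BᵀPA = [-1.0889 1.1132; 0.1204 0.4664]
A−BK = [0.1074 0.0212; 0.3721 -0.0594]
AᵀP(A−BK) = [0.6653 -0.5328; -0.5328 0.9573]
P' = Q + AᵀP(A−BK) = [13.6653 -6.5328; -6.5328 9.9573]
tr(P') = 23.6226


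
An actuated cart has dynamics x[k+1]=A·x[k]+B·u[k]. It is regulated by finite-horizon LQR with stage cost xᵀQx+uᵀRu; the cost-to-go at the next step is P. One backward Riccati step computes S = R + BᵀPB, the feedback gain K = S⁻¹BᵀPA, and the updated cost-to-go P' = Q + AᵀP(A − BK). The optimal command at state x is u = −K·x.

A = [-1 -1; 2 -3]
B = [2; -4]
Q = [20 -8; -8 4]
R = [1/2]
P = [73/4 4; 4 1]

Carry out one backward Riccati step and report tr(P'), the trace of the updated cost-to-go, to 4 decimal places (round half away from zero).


BᵀP = [20.5000 4.0000]
S = R + BᵀPB = [1/2] + [25.0000] = [25.5000]
BᵀPA = [-12.5000 -32.5000]
K = S⁻¹·BᵀPA = [-0.4902 -1.2745]
A−BK = [-0.0196 1.5490; 0.0392 -8.0980]
AᵀP(A−BK) = [0.1225 0.3186; 0.3186 9.8284]
P' = Q + AᵀP(A−BK) = [20.1225 -7.6814; -7.6814 13.8284]
tr(P') = 33.9510

33.9510


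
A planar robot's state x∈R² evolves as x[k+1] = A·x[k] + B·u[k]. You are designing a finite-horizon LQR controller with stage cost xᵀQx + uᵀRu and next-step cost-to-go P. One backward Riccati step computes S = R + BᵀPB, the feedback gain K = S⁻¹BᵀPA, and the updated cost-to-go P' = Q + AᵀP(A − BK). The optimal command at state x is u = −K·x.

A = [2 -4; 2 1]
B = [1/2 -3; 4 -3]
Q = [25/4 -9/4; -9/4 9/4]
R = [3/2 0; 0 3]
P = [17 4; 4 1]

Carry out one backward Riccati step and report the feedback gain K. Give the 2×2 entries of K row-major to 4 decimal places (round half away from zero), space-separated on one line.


BᵀP = [24.5000 6.0000; -63.0000 -15.0000]
S = R + BᵀPB = [3/2 0; 0 3] + [36.2500 -91.5000; -91.5000 234.0000] = [37.7500 -91.5000; -91.5000 237.0000]
BᵀPA = [61.0000 -92.0000; -156.0000 237.0000]
K = S⁻¹·BᵀPA = [0.3185 -0.2063; -0.5352 0.9204]
A−BK = [0.2350 -1.1358; -0.8799 4.5862]
AᵀP(A−BK) = [1.0705 -1.8407; -1.8407 3.8969]
P' = Q + AᵀP(A−BK) = [7.3205 -4.0907; -4.0907 6.1469]
tr(P') = 13.4674

0.3185 -0.2063 -0.5352 0.9204


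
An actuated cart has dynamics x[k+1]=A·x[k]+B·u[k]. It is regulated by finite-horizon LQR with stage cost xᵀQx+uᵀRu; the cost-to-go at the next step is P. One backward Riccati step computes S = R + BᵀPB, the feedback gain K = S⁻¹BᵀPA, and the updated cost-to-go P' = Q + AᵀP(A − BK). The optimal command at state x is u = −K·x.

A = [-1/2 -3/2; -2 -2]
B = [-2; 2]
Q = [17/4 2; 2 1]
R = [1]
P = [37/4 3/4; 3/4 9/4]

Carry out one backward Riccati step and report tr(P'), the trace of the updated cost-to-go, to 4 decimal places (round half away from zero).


42.9482

BᵀP = [-17.0000 3.0000]
S = R + BᵀPB = [1] + [40.0000] = [41.0000]
BᵀPA = [2.5000 19.5000]
K = S⁻¹·BᵀPA = [0.0610 0.4756]
A−BK = [-0.3780 -0.5488; -2.1220 -2.9512]
AᵀP(A−BK) = [12.6601 17.7485; 17.7485 25.0381]
P' = Q + AᵀP(A−BK) = [16.9101 19.7485; 19.7485 26.0381]
tr(P') = 42.9482


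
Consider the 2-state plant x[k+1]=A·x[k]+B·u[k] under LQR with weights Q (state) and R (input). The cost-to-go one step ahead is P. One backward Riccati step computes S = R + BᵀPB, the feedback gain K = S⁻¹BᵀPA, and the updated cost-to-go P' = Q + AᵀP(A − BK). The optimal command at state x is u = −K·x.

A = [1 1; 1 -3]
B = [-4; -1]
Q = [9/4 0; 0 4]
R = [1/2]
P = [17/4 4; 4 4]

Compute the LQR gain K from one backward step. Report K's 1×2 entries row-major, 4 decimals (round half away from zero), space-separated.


BᵀP = [-21.0000 -20.0000]
S = R + BᵀPB = [1/2] + [104.0000] = [104.5000]
BᵀPA = [-41.0000 39.0000]
K = S⁻¹·BᵀPA = [-0.3923 0.3732]
A−BK = [-0.5694 2.4928; 0.6077 -2.6268]
AᵀP(A−BK) = [0.1639 -0.4486; -0.4486 1.6950]
P' = Q + AᵀP(A−BK) = [2.4139 -0.4486; -0.4486 5.6950]
tr(P') = 8.1089

-0.3923 0.3732


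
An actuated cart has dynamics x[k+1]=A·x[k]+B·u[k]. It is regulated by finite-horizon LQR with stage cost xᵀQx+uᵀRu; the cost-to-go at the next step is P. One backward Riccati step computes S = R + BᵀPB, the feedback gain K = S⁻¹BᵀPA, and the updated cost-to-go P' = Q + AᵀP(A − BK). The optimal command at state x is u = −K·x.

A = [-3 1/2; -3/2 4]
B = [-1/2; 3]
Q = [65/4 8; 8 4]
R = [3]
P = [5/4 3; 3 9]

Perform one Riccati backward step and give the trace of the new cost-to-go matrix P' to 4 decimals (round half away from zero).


BᵀP = [8.3750 25.5000]
S = R + BᵀPB = [3] + [72.3125] = [75.3125]
BᵀPA = [-63.3750 106.1875]
K = S⁻¹·BᵀPA = [-0.8415 1.4100]
A−BK = [-3.4207 1.2050; 1.0245 -0.2299]
AᵀP(A−BK) = [5.1703 -4.7689; -4.7689 6.5925]
P' = Q + AᵀP(A−BK) = [21.4203 3.2311; 3.2311 10.5925]
tr(P') = 32.0129

32.0129


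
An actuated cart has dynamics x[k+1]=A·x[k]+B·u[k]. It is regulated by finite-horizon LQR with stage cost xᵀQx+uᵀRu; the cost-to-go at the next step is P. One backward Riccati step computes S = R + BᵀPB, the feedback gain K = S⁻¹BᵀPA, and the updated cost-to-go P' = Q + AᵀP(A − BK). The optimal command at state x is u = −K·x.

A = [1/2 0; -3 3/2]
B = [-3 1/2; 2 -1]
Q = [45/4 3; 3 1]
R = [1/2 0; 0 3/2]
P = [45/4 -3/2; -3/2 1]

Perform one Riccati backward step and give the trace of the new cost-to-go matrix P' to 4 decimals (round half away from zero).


17.4146

BᵀP = [-36.7500 6.5000; 7.1250 -1.7500]
S = R + BᵀPB = [1/2 0; 0 3/2] + [123.2500 -24.8750; -24.8750 5.3125] = [123.7500 -24.8750; -24.8750 6.8125]
BᵀPA = [-37.8750 9.7500; 8.8125 -2.6250]
K = S⁻¹·BᵀPA = [-0.1731 0.0050; 0.6617 -0.3670]
A−BK = [-0.3500 0.1986; -1.9922 1.1230]
AᵀP(A−BK) = [3.9269 -2.2008; -2.2008 1.2377]
P' = Q + AᵀP(A−BK) = [15.1769 0.7992; 0.7992 2.2377]
tr(P') = 17.4146


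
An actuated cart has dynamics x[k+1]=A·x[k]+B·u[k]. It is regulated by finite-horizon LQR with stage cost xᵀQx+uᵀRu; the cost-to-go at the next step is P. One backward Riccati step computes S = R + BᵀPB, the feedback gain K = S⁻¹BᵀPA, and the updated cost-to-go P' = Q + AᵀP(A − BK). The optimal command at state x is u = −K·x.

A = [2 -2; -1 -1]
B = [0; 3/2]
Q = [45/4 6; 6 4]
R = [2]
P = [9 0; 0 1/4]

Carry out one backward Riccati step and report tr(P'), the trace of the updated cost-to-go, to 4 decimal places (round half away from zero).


BᵀP = [0.0000 0.3750]
S = R + BᵀPB = [2] + [0.5625] = [2.5625]
BᵀPA = [-0.3750 -0.3750]
K = S⁻¹·BᵀPA = [-0.1463 -0.1463]
A−BK = [2.0000 -2.0000; -0.7805 -0.7805]
AᵀP(A−BK) = [36.1951 -35.8049; -35.8049 36.1951]
P' = Q + AᵀP(A−BK) = [47.4451 -29.8049; -29.8049 40.1951]
tr(P') = 87.6402

87.6402


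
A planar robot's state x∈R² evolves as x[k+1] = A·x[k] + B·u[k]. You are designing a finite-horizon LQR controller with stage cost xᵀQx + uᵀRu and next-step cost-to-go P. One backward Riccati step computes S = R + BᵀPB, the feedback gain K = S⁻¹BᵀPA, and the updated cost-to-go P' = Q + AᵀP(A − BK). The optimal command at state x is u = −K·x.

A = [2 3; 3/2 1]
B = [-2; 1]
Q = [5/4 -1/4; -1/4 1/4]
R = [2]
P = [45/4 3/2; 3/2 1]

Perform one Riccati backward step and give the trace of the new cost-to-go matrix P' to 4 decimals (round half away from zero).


20.1905

BᵀP = [-21.0000 -2.0000]
S = R + BᵀPB = [2] + [40.0000] = [42.0000]
BᵀPA = [-45.0000 -65.0000]
K = S⁻¹·BᵀPA = [-1.0714 -1.5476]
A−BK = [-0.1429 -0.0952; 2.5714 2.5476]
AᵀP(A−BK) = [8.0357 9.1071; 9.1071 10.6548]
P' = Q + AᵀP(A−BK) = [9.2857 8.8571; 8.8571 10.9048]
tr(P') = 20.1905


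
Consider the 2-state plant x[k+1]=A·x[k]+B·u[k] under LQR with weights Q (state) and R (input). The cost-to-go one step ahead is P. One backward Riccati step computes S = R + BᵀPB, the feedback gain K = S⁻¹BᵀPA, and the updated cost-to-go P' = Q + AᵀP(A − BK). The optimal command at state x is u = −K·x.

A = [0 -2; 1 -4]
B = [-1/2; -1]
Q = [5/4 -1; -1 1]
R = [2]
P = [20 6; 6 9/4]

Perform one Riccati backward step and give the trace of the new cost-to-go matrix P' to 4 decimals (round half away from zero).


BᵀP = [-16.0000 -5.2500]
S = R + BᵀPB = [2] + [13.2500] = [15.2500]
BᵀPA = [-5.2500 53.0000]
K = S⁻¹·BᵀPA = [-0.3443 3.4754]
A−BK = [-0.1721 -0.2623; 0.6557 -0.5246]
AᵀP(A−BK) = [0.4426 -2.7541; -2.7541 27.8033]
P' = Q + AᵀP(A−BK) = [1.6926 -3.7541; -3.7541 28.8033]
tr(P') = 30.4959

30.4959


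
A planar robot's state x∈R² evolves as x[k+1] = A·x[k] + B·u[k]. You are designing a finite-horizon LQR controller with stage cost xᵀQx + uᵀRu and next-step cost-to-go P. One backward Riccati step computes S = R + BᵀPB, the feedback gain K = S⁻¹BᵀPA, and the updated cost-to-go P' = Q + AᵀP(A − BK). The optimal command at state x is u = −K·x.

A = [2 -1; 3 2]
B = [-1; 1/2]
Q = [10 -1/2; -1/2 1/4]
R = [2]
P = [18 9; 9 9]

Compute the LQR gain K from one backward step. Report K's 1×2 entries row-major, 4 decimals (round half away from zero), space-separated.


-3.0566 0.3396

BᵀP = [-13.5000 -4.5000]
S = R + BᵀPB = [2] + [11.2500] = [13.2500]
BᵀPA = [-40.5000 4.5000]
K = S⁻¹·BᵀPA = [-3.0566 0.3396]
A−BK = [-1.0566 -0.6604; 4.5283 1.8302]
AᵀP(A−BK) = [137.2075 40.7547; 40.7547 16.4717]
P' = Q + AᵀP(A−BK) = [147.2075 40.2547; 40.2547 16.7217]
tr(P') = 163.9292


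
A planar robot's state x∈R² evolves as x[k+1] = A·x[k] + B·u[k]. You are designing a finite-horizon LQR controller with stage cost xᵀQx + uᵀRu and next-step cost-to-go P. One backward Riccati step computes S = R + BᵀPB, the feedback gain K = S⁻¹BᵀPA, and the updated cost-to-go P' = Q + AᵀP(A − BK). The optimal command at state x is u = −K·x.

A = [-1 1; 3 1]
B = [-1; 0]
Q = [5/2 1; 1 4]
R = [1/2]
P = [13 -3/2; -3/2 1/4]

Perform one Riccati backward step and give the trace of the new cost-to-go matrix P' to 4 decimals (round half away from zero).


8.5185

BᵀP = [-13.0000 1.5000]
S = R + BᵀPB = [1/2] + [13.0000] = [13.5000]
BᵀPA = [17.5000 -11.5000]
K = S⁻¹·BᵀPA = [1.2963 -0.8519]
A−BK = [0.2963 0.1481; 3.0000 1.0000]
AᵀP(A−BK) = [1.5648 -0.3426; -0.3426 0.4537]
P' = Q + AᵀP(A−BK) = [4.0648 0.6574; 0.6574 4.4537]
tr(P') = 8.5185


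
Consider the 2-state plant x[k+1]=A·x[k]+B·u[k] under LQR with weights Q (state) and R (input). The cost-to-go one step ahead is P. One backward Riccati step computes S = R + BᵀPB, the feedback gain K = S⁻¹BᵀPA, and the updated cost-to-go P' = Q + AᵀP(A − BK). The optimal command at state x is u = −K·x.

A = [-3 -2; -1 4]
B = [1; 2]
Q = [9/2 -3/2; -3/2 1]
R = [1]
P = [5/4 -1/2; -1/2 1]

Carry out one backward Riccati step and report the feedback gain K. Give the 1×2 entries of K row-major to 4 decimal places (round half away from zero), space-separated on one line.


-0.5294 1.2941

BᵀP = [0.2500 1.5000]
S = R + BᵀPB = [1] + [3.2500] = [4.2500]
BᵀPA = [-2.2500 5.5000]
K = S⁻¹·BᵀPA = [-0.5294 1.2941]
A−BK = [-2.4706 -3.2941; 0.0588 1.4118]
AᵀP(A−BK) = [8.0588 11.4118; 11.4118 21.8824]
P' = Q + AᵀP(A−BK) = [12.5588 9.9118; 9.9118 22.8824]
tr(P') = 35.4412


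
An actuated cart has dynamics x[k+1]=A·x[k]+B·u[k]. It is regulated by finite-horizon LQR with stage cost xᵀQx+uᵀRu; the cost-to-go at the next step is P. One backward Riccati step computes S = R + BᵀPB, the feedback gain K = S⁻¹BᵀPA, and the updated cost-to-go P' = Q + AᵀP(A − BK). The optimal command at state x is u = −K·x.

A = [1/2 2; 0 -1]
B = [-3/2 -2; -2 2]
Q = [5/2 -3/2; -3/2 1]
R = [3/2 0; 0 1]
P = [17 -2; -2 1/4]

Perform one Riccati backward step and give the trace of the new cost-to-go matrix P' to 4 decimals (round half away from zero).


BᵀP = [-21.5000 2.5000; -38.0000 4.5000]
S = R + BᵀPB = [3/2 0; 0 1] + [27.2500 48.0000; 48.0000 85.0000] = [28.7500 48.0000; 48.0000 86.0000]
BᵀPA = [-10.7500 -45.5000; -19.0000 -80.5000]
K = S⁻¹·BᵀPA = [-0.0742 -0.2908; -0.1795 -0.7737]
A−BK = [0.0297 0.0163; 0.2107 -0.0341]
AᵀP(A−BK) = [0.0415 0.1728; 0.1728 0.7326]
P' = Q + AᵀP(A−BK) = [2.5415 -1.3272; -1.3272 1.7326]
tr(P') = 4.2741

4.2741


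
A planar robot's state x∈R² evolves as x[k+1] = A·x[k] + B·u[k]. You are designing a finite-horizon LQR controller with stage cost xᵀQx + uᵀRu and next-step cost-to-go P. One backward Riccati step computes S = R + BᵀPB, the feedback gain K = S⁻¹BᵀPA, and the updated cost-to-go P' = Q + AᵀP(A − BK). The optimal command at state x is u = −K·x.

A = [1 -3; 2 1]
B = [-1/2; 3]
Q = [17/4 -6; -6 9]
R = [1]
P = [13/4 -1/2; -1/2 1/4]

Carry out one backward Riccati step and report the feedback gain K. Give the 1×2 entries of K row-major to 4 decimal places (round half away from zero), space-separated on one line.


BᵀP = [-3.1250 1.0000]
S = R + BᵀPB = [1] + [4.5625] = [5.5625]
BᵀPA = [-1.1250 10.3750]
K = S⁻¹·BᵀPA = [-0.2022 1.8652]
A−BK = [0.8989 -2.0674; 2.6067 -4.5955]
AᵀP(A−BK) = [2.0225 -4.6517; -4.6517 13.1489]
P' = Q + AᵀP(A−BK) = [6.2725 -10.6517; -10.6517 22.1489]
tr(P') = 28.4213

-0.2022 1.8652


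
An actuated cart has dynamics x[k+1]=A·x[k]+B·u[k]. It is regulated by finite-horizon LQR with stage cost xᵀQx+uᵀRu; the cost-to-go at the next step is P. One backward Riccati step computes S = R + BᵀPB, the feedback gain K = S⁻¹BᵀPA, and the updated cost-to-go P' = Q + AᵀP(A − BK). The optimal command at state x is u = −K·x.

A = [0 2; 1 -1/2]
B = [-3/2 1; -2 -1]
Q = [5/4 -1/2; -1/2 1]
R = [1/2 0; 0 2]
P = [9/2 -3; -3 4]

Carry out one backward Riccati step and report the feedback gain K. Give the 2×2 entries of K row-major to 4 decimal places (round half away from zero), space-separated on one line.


BᵀP = [-0.7500 -3.5000; 7.5000 -7.0000]
S = R + BᵀPB = [1/2 0; 0 2] + [8.1250 2.7500; 2.7500 14.5000] = [8.6250 2.7500; 2.7500 16.5000]
BᵀPA = [-3.5000 0.2500; -7.0000 18.5000]
K = S⁻¹·BᵀPA = [-0.2857 -0.3469; -0.3766 1.1790]
A−BK = [-0.0519 0.3006; 0.0519 -0.0148]
AᵀP(A−BK) = [0.3636 -0.9610; -0.9610 3.2746]
P' = Q + AᵀP(A−BK) = [1.6136 -1.4610; -1.4610 4.2746]
tr(P') = 5.8882

-0.2857 -0.3469 -0.3766 1.1790


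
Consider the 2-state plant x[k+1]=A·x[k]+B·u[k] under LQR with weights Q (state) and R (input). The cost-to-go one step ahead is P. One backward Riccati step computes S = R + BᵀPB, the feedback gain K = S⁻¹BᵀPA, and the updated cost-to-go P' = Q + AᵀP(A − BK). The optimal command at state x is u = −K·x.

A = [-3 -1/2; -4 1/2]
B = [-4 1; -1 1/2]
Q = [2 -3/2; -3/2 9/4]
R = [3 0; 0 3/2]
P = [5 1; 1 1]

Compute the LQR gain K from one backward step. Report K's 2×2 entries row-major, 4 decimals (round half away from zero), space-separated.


BᵀP = [-21.0000 -5.0000; 5.5000 1.5000]
S = R + BᵀPB = [3 0; 0 3/2] + [89.0000 -23.5000; -23.5000 6.2500] = [92.0000 -23.5000; -23.5000 7.7500]
BᵀPA = [83.0000 8.0000; -22.5000 -2.0000]
K = S⁻¹·BᵀPA = [0.7123 0.0933; -0.7434 0.0249]
A−BK = [0.5925 -0.1516; -2.9160 0.5809]
AᵀP(A−BK) = [9.1540 -1.1851; -1.1851 0.3033]
P' = Q + AᵀP(A−BK) = [11.1540 -2.6851; -2.6851 2.5533]
tr(P') = 13.7072

0.7123 0.0933 -0.7434 0.0249


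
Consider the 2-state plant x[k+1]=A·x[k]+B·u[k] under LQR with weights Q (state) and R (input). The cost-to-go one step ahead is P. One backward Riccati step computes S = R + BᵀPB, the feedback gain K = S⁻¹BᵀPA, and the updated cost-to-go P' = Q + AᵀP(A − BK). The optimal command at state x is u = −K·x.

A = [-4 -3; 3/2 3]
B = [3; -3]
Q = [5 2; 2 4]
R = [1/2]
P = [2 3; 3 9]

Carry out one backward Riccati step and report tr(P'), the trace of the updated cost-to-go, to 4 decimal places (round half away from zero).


BᵀP = [-3.0000 -18.0000]
S = R + BᵀPB = [1/2] + [45.0000] = [45.5000]
BᵀPA = [-15.0000 -45.0000]
K = S⁻¹·BᵀPA = [-0.3297 -0.9890]
A−BK = [-3.0110 -0.0330; 0.5110 0.0330]
AᵀP(A−BK) = [11.3049 0.1648; 0.1648 0.4945]
P' = Q + AᵀP(A−BK) = [16.3049 2.1648; 2.1648 4.4945]
tr(P') = 20.7995

20.7995


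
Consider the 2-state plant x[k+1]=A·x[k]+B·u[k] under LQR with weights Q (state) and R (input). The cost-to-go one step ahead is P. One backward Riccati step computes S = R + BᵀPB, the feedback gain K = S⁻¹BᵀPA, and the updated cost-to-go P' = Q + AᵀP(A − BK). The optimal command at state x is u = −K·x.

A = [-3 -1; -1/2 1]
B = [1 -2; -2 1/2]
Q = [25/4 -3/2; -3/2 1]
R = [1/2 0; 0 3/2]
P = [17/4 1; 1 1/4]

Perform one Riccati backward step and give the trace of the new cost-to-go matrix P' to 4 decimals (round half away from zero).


10.6541

BᵀP = [2.2500 0.5000; -8.0000 -1.8750]
S = R + BᵀPB = [1/2 0; 0 3/2] + [1.2500 -4.2500; -4.2500 15.0625] = [1.7500 -4.2500; -4.2500 16.5625]
BᵀPA = [-7.0000 -1.7500; 24.9375 6.1250]
K = S⁻¹·BᵀPA = [-0.9113 -0.2704; 1.2718 0.3004]
A−BK = [0.4549 -0.1288; -2.9585 0.3090]
AᵀP(A−BK) = [3.2175 0.7403; 0.7403 0.1867]
P' = Q + AᵀP(A−BK) = [9.4675 -0.7597; -0.7597 1.1867]
tr(P') = 10.6541


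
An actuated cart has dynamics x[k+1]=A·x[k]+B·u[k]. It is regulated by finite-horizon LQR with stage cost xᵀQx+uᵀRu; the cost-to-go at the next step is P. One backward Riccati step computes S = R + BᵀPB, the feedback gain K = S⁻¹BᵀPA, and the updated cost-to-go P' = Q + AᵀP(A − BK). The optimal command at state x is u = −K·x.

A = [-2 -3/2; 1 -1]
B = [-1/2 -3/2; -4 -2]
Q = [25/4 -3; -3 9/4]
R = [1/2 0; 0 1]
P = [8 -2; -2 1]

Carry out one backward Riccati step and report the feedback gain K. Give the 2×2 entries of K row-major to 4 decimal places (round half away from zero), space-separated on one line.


-1.0476 -0.2857 1.5455 1.0000

BᵀP = [4.0000 -3.0000; -8.0000 1.0000]
S = R + BᵀPB = [1/2 0; 0 1] + [10.0000 0.0000; 0.0000 10.0000] = [10.5000 0.0000; 0.0000 11.0000]
BᵀPA = [-11.0000 -3.0000; 17.0000 11.0000]
K = S⁻¹·BᵀPA = [-1.0476 -0.2857; 1.5455 1.0000]
A−BK = [-0.2056 -0.1429; -0.0996 -0.1429]
AᵀP(A−BK) = [3.2035 1.8571; 1.8571 1.1429]
P' = Q + AᵀP(A−BK) = [9.4535 -1.1429; -1.1429 3.3929]
tr(P') = 12.8463


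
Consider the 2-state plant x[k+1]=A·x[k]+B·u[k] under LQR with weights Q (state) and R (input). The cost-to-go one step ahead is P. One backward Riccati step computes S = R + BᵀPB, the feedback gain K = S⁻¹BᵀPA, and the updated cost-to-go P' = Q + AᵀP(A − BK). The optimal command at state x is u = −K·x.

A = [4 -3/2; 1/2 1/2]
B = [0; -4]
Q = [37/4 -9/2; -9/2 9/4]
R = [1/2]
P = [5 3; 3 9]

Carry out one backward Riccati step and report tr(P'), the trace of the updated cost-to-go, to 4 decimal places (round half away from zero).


BᵀP = [-12.0000 -36.0000]
S = R + BᵀPB = [1/2] + [144.0000] = [144.5000]
BᵀPA = [-66.0000 0.0000]
K = S⁻¹·BᵀPA = [-0.4567 0.0000]
A−BK = [4.0000 -1.5000; -1.3270 0.5000]
AᵀP(A−BK) = [64.1047 -24.0000; -24.0000 9.0000]
P' = Q + AᵀP(A−BK) = [73.3547 -28.5000; -28.5000 11.2500]
tr(P') = 84.6047

84.6047


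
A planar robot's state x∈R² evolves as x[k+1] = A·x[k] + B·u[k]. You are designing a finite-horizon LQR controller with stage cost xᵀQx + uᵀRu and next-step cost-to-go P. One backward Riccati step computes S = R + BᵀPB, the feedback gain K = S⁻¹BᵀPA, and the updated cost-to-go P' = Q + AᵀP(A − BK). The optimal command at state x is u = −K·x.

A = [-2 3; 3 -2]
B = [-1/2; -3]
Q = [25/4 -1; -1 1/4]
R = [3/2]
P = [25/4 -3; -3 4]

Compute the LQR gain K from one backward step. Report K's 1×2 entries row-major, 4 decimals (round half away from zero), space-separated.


BᵀP = [5.8750 -10.5000]
S = R + BᵀPB = [3/2] + [28.5625] = [30.0625]
BᵀPA = [-43.2500 38.6250]
K = S⁻¹·BᵀPA = [-1.4387 1.2848]
A−BK = [-2.7193 3.6424; -1.3160 1.8545]
AᵀP(A−BK) = [34.7775 -44.9314; -44.9314 58.6237]
P' = Q + AᵀP(A−BK) = [41.0275 -45.9314; -45.9314 58.8737]
tr(P') = 99.9012

-1.4387 1.2848


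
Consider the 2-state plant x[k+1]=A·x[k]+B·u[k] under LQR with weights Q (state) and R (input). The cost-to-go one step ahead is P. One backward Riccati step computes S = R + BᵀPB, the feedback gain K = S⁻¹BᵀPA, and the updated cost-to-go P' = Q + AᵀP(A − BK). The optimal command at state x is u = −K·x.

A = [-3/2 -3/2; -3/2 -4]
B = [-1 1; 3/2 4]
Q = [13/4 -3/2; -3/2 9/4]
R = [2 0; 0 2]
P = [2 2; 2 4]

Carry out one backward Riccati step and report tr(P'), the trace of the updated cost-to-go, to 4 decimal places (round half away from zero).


9.1087

BᵀP = [1.0000 4.0000; 10.0000 18.0000]
S = R + BᵀPB = [2 0; 0 2] + [5.0000 17.0000; 17.0000 82.0000] = [7.0000 17.0000; 17.0000 84.0000]
BᵀPA = [-7.5000 -17.5000; -42.0000 -87.0000]
K = S⁻¹·BᵀPA = [0.2809 0.0301; -0.5569 -1.0418]
A−BK = [-0.6622 -0.4281; 0.3060 0.1221]
AᵀP(A−BK) = [1.2191 1.4699; 1.4699 2.3896]
P' = Q + AᵀP(A−BK) = [4.4691 -0.0301; -0.0301 4.6396]
tr(P') = 9.1087


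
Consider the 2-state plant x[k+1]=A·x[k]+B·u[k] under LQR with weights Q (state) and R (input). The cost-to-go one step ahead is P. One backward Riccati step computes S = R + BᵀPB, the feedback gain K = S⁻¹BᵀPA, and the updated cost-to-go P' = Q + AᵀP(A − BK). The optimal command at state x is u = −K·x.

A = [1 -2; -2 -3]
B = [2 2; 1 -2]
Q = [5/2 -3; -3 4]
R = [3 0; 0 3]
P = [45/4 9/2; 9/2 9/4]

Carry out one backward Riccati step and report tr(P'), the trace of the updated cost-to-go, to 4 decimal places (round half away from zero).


13.9732

BᵀP = [27.0000 11.2500; 13.5000 4.5000]
S = R + BᵀPB = [3 0; 0 3] + [65.2500 31.5000; 31.5000 18.0000] = [68.2500 31.5000; 31.5000 21.0000]
BᵀPA = [4.5000 -87.7500; 4.5000 -40.5000]
K = S⁻¹·BᵀPA = [-0.1071 -1.2857; 0.3750 0.0000]
A−BK = [0.4643 0.5714; -1.1429 -1.7143]
AᵀP(A−BK) = [1.0446 1.2857; 1.2857 6.4286]
P' = Q + AᵀP(A−BK) = [3.5446 -1.7143; -1.7143 10.4286]
tr(P') = 13.9732


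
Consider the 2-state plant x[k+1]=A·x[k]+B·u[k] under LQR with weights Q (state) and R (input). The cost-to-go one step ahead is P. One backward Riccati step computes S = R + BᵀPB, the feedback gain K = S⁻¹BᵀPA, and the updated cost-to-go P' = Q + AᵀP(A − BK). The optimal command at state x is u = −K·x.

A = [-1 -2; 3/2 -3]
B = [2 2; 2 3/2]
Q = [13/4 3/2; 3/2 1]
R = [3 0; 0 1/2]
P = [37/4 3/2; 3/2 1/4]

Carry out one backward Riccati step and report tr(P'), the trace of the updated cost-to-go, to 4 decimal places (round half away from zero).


4.8529

BᵀP = [21.5000 3.5000; 20.7500 3.3750]
S = R + BᵀPB = [3 0; 0 1/2] + [50.0000 48.2500; 48.2500 46.5625] = [53.0000 48.2500; 48.2500 47.0625]
BᵀPA = [-16.2500 -53.5000; -15.6875 -51.6250]
K = S⁻¹·BᵀPA = [-0.0472 -0.1620; -0.2850 -0.9308]
A−BK = [-0.3357 0.1857; 2.0218 -1.2797]
AᵀP(A−BK) = [0.0755 0.1397; 0.1397 0.5274]
P' = Q + AᵀP(A−BK) = [3.3255 1.6397; 1.6397 1.5274]
tr(P') = 4.8529


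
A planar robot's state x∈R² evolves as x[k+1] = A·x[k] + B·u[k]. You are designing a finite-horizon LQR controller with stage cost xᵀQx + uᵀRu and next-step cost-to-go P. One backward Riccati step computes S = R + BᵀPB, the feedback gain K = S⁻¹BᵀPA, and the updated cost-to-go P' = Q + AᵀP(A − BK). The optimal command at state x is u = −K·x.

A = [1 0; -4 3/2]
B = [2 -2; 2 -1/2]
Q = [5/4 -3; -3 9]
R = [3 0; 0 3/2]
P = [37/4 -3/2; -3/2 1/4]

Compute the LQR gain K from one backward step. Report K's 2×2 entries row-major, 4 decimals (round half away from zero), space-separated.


0.2506 -0.0346 -0.6128 0.0923

BᵀP = [15.5000 -2.5000; -17.7500 2.8750]
S = R + BᵀPB = [3 0; 0 3/2] + [26.0000 -29.7500; -29.7500 34.0625] = [29.0000 -29.7500; -29.7500 35.5625]
BᵀPA = [25.5000 -3.7500; -29.2500 4.3125]
K = S⁻¹·BᵀPA = [0.2506 -0.0346; -0.6128 0.0923]
A−BK = [-0.7269 0.2538; -4.8077 1.6154]
AᵀP(A−BK) = [0.9337 -0.1673; -0.1673 0.0346]
P' = Q + AᵀP(A−BK) = [2.1837 -3.1673; -3.1673 9.0346]
tr(P') = 11.2183


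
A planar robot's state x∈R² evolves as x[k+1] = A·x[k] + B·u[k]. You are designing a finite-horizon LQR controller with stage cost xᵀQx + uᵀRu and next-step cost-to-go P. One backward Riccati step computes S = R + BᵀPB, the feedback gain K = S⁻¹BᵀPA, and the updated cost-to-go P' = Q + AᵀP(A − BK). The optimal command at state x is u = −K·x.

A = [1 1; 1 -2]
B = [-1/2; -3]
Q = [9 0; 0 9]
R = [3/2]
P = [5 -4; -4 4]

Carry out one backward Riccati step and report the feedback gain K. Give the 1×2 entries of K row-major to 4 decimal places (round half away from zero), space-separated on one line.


BᵀP = [9.5000 -10.0000]
S = R + BᵀPB = [3/2] + [25.2500] = [26.7500]
BᵀPA = [-0.5000 29.5000]
K = S⁻¹·BᵀPA = [-0.0187 1.1028]
A−BK = [0.9907 1.5514; 0.9439 1.3084]
AᵀP(A−BK) = [0.9907 1.5514; 1.5514 4.4673]
P' = Q + AᵀP(A−BK) = [9.9907 1.5514; 1.5514 13.4673]
tr(P') = 23.4579

-0.0187 1.1028


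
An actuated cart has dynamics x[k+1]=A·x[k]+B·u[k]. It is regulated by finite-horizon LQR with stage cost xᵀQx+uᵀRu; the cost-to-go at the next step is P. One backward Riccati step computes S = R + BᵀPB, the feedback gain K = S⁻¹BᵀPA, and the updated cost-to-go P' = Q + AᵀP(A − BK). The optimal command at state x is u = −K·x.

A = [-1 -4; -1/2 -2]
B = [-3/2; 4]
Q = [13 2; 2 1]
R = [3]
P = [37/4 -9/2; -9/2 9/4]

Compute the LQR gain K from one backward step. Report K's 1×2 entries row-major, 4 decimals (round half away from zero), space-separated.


BᵀP = [-31.8750 15.7500]
S = R + BᵀPB = [3] + [110.8125] = [113.8125]
BᵀPA = [24.0000 96.0000]
K = S⁻¹·BᵀPA = [0.2109 0.8435]
A−BK = [-0.6837 -2.7348; -1.3435 -5.3740]
AᵀP(A−BK) = [0.2515 1.0062; 1.0062 4.0247]
P' = Q + AᵀP(A−BK) = [13.2515 3.0062; 3.0062 5.0247]
tr(P') = 18.2763

0.2109 0.8435


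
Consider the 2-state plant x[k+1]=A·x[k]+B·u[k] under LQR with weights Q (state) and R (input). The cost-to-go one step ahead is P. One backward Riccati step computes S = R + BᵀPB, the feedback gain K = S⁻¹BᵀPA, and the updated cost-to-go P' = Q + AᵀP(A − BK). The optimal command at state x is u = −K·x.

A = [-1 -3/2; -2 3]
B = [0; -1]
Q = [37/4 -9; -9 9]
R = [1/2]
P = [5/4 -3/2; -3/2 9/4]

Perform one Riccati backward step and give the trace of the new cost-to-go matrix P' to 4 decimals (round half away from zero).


26.3352

BᵀP = [1.5000 -2.2500]
S = R + BᵀPB = [1/2] + [2.2500] = [2.7500]
BᵀPA = [3.0000 -9.0000]
K = S⁻¹·BᵀPA = [1.0909 -3.2727]
A−BK = [-1.0000 -1.5000; -0.9091 -0.2727]
AᵀP(A−BK) = [0.9773 -1.8068; -1.8068 7.1080]
P' = Q + AᵀP(A−BK) = [10.2273 -10.8068; -10.8068 16.1080]
tr(P') = 26.3352


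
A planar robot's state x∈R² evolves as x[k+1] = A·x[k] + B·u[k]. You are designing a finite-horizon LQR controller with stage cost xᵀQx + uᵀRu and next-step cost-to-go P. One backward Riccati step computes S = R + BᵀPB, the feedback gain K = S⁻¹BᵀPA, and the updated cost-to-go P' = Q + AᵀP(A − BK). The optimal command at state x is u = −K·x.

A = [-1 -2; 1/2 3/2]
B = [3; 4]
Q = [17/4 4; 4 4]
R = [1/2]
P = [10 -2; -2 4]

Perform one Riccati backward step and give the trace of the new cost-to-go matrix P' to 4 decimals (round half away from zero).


71.6397

BᵀP = [22.0000 10.0000]
S = R + BᵀPB = [1/2] + [106.0000] = [106.5000]
BᵀPA = [-17.0000 -29.0000]
K = S⁻¹·BᵀPA = [-0.1596 -0.2723]
A−BK = [-0.5211 -1.1831; 1.1385 2.5892]
AᵀP(A−BK) = [10.2864 23.3709; 23.3709 53.1033]
P' = Q + AᵀP(A−BK) = [14.5364 27.3709; 27.3709 57.1033]
tr(P') = 71.6397


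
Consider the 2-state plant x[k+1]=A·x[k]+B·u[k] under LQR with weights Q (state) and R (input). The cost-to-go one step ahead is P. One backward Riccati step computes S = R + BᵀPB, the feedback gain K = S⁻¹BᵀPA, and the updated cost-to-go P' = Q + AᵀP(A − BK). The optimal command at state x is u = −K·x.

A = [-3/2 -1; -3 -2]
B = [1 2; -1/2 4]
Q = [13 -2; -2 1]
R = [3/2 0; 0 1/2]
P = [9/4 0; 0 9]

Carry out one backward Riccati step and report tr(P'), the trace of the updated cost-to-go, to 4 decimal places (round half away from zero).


BᵀP = [2.2500 -4.5000; 4.5000 36.0000]
S = R + BᵀPB = [3/2 0; 0 1/2] + [4.5000 -13.5000; -13.5000 153.0000] = [6.0000 -13.5000; -13.5000 153.5000]
BᵀPA = [10.1250 6.7500; -114.7500 -76.5000]
K = S⁻¹·BᵀPA = [0.0069 0.0046; -0.7470 -0.4980]
A−BK = [-0.0129 -0.0086; -0.0088 -0.0058]
AᵀP(A−BK) = [0.2801 0.1867; 0.1867 0.1245]
P' = Q + AᵀP(A−BK) = [13.2801 -1.8133; -1.8133 1.1245]
tr(P') = 14.4046

14.4046


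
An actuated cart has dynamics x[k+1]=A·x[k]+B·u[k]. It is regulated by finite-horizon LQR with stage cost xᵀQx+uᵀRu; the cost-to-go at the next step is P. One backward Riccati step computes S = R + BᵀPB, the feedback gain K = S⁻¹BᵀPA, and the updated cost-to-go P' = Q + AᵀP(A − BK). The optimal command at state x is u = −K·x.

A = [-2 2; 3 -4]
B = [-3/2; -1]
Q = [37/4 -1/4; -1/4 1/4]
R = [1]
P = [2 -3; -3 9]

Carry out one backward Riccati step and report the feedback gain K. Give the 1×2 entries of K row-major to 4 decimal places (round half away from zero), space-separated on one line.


-2.4545 3.2727

BᵀP = [0.0000 -4.5000]
S = R + BᵀPB = [1] + [4.5000] = [5.5000]
BᵀPA = [-13.5000 18.0000]
K = S⁻¹·BᵀPA = [-2.4545 3.2727]
A−BK = [-5.6818 6.9091; 0.5455 -0.7273]
AᵀP(A−BK) = [91.8636 -113.8182; -113.8182 141.0909]
P' = Q + AᵀP(A−BK) = [101.1136 -114.0682; -114.0682 141.3409]
tr(P') = 242.4545
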